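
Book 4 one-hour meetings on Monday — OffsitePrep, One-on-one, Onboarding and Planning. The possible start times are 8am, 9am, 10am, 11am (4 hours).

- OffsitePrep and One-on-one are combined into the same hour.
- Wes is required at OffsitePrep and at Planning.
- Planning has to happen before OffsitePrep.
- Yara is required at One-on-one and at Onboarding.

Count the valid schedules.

Splitting on OffsitePrep: it can be 9am (3), 10am (6), 11am (9). Listing each branch's schedules as (One-on-one, Onboarding, Planning):
OffsitePrep=9am: (9am,8am,8am) (9am,10am,8am) (9am,11am,8am) — 3.
OffsitePrep=10am: (10am,8am,8am) (10am,8am,9am) (10am,9am,8am) (10am,9am,9am) (10am,11am,8am) (10am,11am,9am) — 6.
OffsitePrep=11am: (11am,8am,8am) (11am,8am,9am) (11am,8am,10am) (11am,9am,8am) (11am,9am,9am) (11am,9am,10am) (11am,10am,8am) (11am,10am,9am) (11am,10am,10am) — 9.
Summing: 3 + 6 + 9 = 18.

18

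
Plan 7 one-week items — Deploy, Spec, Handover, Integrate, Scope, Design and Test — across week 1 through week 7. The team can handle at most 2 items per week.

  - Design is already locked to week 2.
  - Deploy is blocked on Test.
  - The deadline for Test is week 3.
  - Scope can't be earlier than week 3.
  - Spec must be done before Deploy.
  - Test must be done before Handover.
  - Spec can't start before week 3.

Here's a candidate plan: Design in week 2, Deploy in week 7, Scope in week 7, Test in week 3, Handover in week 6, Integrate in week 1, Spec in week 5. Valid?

Yes, all constraints hold

Design is already locked to week 2 — holds.
Spec can't start before week 3 — holds.
The deadline for Test is week 3 — holds.
Scope can't be earlier than week 3 — holds.
Spec must be done before Deploy — holds.
Test must be done before Handover — holds.
Deploy is blocked on Test — holds.
The team can handle at most 2 items per week — holds.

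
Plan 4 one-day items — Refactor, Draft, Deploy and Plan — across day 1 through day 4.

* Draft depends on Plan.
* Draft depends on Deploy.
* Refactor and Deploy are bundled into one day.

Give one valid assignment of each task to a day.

Deploy=day 1, Draft=day 2, Plan=day 1, Refactor=day 1

Checking: Plan(day 1) before Draft(day 2); Deploy(day 1) before Draft(day 2); Refactor = Deploy = day 1.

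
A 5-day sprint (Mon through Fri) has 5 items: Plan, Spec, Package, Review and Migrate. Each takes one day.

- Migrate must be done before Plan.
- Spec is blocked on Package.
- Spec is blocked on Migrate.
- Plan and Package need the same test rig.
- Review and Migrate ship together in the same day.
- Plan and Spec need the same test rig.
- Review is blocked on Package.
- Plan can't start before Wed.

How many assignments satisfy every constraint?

Splitting on Plan: it can be Wed (2), Thu (4), Fri (4). Listing each branch's schedules as (Spec, Package, Review, Migrate):
Plan=Wed: (Thu,Mon,Tue,Tue) (Fri,Mon,Tue,Tue) — 2.
Plan=Thu: (Wed,Mon,Tue,Tue) (Fri,Mon,Tue,Tue) (Fri,Mon,Wed,Wed) (Fri,Tue,Wed,Wed) — 4.
Plan=Fri: (Wed,Mon,Tue,Tue) (Thu,Mon,Tue,Tue) (Thu,Mon,Wed,Wed) (Thu,Tue,Wed,Wed) — 4.
Summing: 2 + 4 + 4 = 10.

10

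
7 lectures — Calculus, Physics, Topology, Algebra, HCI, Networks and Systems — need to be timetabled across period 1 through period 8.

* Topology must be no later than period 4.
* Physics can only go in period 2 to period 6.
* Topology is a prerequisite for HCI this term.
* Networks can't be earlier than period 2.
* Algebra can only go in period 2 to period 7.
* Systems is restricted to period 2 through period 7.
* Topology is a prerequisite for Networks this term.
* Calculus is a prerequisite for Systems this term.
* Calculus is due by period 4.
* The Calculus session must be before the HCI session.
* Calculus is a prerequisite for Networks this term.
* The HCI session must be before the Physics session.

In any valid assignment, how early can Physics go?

Physics is available from period 2; precedence pushes Physics to at least period 3; Physics's own window allows nothing later than period 6.
Physics at period 3 is achievable: Algebra -> period 2, Systems -> period 2, HCI -> period 2, Topology -> period 1, Physics -> period 3, Calculus -> period 1, Networks -> period 2.

period 3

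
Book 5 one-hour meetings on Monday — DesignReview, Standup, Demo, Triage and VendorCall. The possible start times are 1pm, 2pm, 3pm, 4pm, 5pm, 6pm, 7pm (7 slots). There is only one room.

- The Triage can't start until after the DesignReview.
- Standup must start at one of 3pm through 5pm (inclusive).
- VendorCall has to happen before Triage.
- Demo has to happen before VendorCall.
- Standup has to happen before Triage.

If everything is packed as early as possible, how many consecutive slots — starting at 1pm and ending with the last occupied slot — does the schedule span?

5

The precedence chain requires at least 3 distinct slots.
With at most 1 per slot and 5 meetings, at least 5 slots are needed.
Propagating the time windows through the other constraints, Triage can't land before 4pm — that is slot 4 counting from 1pm — so the schedule must run through at least 4 slots.
5 works (last occupied slot: 5pm): for example Standup=3pm, DesignReview=4pm, Triage=5pm, VendorCall=2pm, Demo=1pm.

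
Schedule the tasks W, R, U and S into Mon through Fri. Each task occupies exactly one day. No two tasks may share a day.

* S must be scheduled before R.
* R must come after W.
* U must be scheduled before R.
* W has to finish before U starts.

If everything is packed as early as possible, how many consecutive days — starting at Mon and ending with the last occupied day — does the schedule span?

4

The precedence chain requires at least 3 distinct days.
With at most 1 per day and 4 tasks, at least 4 days are needed.
4 works (last occupied day: Thu): for example U -> Tue; R -> Thu; W -> Mon; S -> Wed.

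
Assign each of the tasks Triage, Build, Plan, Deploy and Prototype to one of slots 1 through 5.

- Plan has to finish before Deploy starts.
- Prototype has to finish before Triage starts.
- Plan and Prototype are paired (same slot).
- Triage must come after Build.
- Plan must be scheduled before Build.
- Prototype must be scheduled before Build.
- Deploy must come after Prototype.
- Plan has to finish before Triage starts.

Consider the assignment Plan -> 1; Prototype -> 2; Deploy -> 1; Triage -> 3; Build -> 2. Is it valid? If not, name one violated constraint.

Deploy must come after Prototype — violated.
Prototype must be scheduled before Build — violated.
Plan has to finish before Triage starts — holds.
Triage must come after Build — holds.
Plan and Prototype are paired (same slot) — violated.
Prototype has to finish before Triage starts — holds.
Plan has to finish before Deploy starts — violated.
Plan must be scheduled before Build — holds.

No — it violates: Deploy must come after Prototype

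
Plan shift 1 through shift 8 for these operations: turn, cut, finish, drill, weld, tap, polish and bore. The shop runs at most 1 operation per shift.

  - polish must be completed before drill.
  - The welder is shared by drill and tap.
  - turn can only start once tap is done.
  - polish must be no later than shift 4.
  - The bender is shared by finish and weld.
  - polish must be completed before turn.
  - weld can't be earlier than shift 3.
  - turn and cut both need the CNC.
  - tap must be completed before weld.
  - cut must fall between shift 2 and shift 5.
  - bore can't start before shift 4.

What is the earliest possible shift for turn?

shift 3

Precedence pushes turn to at least shift 2.
turn at shift 3 is achievable: tap=shift 2, turn=shift 3, cut=shift 4, bore=shift 5, weld=shift 6, polish=shift 1, drill=shift 7, finish=shift 8.
Nothing earlier works — the conflict and capacity constraints rule out every shift before shift 3.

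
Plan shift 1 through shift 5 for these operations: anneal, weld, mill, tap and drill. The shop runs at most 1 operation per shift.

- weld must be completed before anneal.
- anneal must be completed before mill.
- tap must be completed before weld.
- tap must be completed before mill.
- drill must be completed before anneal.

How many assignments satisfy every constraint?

3

Enumerating: mill in shift 5, drill in shift 3, anneal in shift 4, weld in shift 2, tap in shift 1 | mill=shift 5, drill=shift 2, tap=shift 1, anneal=shift 4, weld=shift 3 | weld=shift 3, drill=shift 1, tap=shift 2, anneal=shift 4, mill=shift 5.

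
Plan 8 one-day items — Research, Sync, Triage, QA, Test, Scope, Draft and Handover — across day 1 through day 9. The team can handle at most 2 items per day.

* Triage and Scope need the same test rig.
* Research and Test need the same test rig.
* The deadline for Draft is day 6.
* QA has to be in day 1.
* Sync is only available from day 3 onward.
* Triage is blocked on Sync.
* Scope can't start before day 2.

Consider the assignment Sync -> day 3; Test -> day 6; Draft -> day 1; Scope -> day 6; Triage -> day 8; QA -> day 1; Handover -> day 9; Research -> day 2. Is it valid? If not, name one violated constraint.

Valid

Scope can't start before day 2 — holds.
Sync is only available from day 3 onward — holds.
Triage and Scope need the same test rig — holds.
The team can handle at most 2 items per day — holds.
Research and Test need the same test rig — holds.
QA has to be in day 1 — holds.
Triage is blocked on Sync — holds.
The deadline for Draft is day 6 — holds.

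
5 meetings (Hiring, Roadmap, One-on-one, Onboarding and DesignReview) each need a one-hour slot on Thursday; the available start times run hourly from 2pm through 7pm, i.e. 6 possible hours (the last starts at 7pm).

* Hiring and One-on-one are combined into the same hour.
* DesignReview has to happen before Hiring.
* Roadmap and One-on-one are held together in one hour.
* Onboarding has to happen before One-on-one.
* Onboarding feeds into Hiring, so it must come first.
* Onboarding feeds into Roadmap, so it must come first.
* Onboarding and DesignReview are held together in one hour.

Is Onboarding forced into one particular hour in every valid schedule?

No

Onboarding can be 2pm (e.g. Onboarding in 2pm; Hiring in 3pm; One-on-one in 3pm; DesignReview in 2pm; Roadmap in 3pm) or 3pm (e.g. Roadmap -> 4pm; Hiring -> 4pm; Onboarding -> 3pm; One-on-one -> 4pm; DesignReview -> 3pm).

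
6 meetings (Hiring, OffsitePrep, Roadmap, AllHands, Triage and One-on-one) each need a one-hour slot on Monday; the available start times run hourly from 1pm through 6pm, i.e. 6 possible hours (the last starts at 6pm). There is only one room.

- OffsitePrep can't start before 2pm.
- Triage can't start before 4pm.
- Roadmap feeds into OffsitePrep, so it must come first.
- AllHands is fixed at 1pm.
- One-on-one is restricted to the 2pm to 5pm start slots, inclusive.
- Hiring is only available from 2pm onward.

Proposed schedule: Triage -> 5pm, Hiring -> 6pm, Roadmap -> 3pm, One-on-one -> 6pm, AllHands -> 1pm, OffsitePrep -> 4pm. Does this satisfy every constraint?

Roadmap feeds into OffsitePrep, so it must come first — holds.
Triage can't start before 4pm — holds.
Hiring is only available from 2pm onward — holds.
One-on-one is restricted to the 2pm to 5pm start slots, inclusive — violated.
AllHands is fixed at 1pm — holds.
There is only one room — violated.
OffsitePrep can't start before 2pm — holds.

No — it violates: There is only one room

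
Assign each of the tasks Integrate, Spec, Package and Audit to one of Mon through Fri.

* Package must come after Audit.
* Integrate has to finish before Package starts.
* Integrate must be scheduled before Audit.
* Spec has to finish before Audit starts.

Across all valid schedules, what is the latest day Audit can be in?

Precedence pushes Audit to at least Tue; downstream work caps Audit at Thu.
Audit at Thu is achievable: Package in Fri, Spec in Mon, Audit in Thu, Integrate in Mon.

Thu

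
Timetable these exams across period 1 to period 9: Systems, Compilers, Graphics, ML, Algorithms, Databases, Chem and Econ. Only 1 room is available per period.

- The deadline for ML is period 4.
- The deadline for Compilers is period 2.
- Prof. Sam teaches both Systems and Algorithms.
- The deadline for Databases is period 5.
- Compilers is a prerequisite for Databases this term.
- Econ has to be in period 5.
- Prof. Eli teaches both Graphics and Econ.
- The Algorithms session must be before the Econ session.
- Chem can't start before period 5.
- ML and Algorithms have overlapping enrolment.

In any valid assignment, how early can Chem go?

period 6

Chem is available from period 5.
Chem at period 6 is achievable: Algorithms=period 4; Graphics=period 8; Compilers=period 1; Econ=period 5; Chem=period 6; Databases=period 3; ML=period 2; Systems=period 7.
Nothing earlier works — the conflict and capacity constraints rule out every period before period 6.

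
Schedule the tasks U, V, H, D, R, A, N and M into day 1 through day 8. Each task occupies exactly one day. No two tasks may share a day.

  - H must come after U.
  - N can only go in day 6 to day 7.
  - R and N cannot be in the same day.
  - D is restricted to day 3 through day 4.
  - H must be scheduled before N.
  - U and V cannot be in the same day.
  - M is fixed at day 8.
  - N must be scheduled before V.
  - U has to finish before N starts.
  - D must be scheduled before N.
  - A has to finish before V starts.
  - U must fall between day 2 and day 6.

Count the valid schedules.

12

Splitting on U: it can be day 2 (8), day 3 (2), day 4 (2). Listing each branch's schedules as (V, H, D, R, A, N, M) by day number:
U=day 2: (7,3,4,1,5,6,8) (7,3,4,5,1,6,8) (7,4,3,1,5,6,8) (7,4,3,5,1,6,8) (7,5,3,1,4,6,8) (7,5,3,4,1,6,8) (7,5,4,1,3,6,8) (7,5,4,3,1,6,8) — 8.
U=day 3: (7,5,4,1,2,6,8) (7,5,4,2,1,6,8) — 2.
U=day 4: (7,5,3,1,2,6,8) (7,5,3,2,1,6,8) — 2.
Summing: 8 + 2 + 2 = 12.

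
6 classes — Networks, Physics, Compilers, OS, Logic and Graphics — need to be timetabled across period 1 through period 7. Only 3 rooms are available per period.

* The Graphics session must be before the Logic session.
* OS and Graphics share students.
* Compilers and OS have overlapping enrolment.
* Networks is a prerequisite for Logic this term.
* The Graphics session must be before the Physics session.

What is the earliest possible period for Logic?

period 2

Precedence pushes Logic to at least period 2.
Logic at period 2 is achievable: OS -> period 2; Logic -> period 2; Networks -> period 1; Compilers -> period 1; Physics -> period 2; Graphics -> period 1.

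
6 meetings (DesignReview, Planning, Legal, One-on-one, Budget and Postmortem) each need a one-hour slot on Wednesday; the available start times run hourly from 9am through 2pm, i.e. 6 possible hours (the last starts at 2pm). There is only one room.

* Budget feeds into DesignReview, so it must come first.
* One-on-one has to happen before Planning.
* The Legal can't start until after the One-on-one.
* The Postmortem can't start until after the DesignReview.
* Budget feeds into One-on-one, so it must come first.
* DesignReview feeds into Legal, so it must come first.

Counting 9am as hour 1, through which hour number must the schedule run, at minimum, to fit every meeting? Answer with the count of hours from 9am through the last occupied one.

The precedence chain requires at least 3 distinct hours.
With at most 1 per hour and 6 meetings, at least 6 hours are needed.
6 works (last occupied hour: 2pm): for example One-on-one=11am; Legal=12pm; DesignReview=10am; Budget=9am; Planning=1pm; Postmortem=2pm.

6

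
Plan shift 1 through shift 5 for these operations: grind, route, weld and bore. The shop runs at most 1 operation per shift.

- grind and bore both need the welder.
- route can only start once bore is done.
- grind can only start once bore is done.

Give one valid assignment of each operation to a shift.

grind -> shift 2, route -> shift 3, bore -> shift 1, weld -> shift 4

Checking: bore(shift 1) before route(shift 3); bore(shift 1) before grind(shift 2); grind(shift 2) != bore(shift 1); max 1 per shift (cap 1).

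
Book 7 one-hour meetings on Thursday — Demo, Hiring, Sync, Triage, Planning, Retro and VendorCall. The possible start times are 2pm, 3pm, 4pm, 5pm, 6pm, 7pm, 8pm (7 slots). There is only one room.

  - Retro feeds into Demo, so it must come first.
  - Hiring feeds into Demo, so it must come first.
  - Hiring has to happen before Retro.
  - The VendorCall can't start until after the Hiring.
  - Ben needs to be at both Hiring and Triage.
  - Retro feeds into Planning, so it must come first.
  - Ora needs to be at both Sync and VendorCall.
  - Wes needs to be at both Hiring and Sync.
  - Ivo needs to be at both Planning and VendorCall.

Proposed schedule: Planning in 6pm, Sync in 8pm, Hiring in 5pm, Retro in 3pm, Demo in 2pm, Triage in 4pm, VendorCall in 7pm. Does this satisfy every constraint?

No. Hiring feeds into Demo, so it must come first is not satisfied.

Hiring has to happen before Retro — violated.
Ivo needs to be at both Planning and VendorCall — holds.
The VendorCall can't start until after the Hiring — holds.
Wes needs to be at both Hiring and Sync — holds.
There is only one room — holds.
Ben needs to be at both Hiring and Triage — holds.
Hiring feeds into Demo, so it must come first — violated.
Retro feeds into Demo, so it must come first — violated.
Ora needs to be at both Sync and VendorCall — holds.
Retro feeds into Planning, so it must come first — holds.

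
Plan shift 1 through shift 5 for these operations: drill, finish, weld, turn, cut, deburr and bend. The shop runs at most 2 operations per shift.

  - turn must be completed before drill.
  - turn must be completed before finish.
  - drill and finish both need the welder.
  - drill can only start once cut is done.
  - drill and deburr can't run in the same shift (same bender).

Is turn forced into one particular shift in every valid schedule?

turn can be shift 1 (e.g. deburr -> shift 3, drill -> shift 2, cut -> shift 1, turn -> shift 1, finish -> shift 3, weld -> shift 2, bend -> shift 4) or shift 2 (e.g. finish in shift 4, weld in shift 1, drill in shift 3, bend in shift 3, turn in shift 2, deburr in shift 2, cut in shift 1).

No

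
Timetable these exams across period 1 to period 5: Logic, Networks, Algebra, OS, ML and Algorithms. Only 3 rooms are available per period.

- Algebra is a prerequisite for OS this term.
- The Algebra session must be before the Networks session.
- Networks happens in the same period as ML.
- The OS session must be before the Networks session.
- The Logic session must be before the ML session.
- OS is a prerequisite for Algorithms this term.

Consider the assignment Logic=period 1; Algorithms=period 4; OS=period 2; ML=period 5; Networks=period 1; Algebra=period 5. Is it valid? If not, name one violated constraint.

No — it violates: The Algebra session must be before the Networks session

Algebra is a prerequisite for OS this term — violated.
The OS session must be before the Networks session — violated.
OS is a prerequisite for Algorithms this term — holds.
The Algebra session must be before the Networks session — violated.
Only 3 rooms are available per period — holds.
The Logic session must be before the ML session — holds.
Networks happens in the same period as ML — violated.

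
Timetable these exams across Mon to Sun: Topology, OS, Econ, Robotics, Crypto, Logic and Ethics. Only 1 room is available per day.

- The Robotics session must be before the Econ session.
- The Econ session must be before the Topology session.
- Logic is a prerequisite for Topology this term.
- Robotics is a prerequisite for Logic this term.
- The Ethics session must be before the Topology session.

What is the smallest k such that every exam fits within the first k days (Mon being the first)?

The precedence chain requires at least 3 distinct days.
With at most 1 per day and 7 exams, at least 7 days are needed.
7 works (last occupied day: Sun): for example Econ in Tue; Robotics in Mon; Ethics in Thu; Crypto in Sun; OS in Sat; Topology in Fri; Logic in Wed.

7 days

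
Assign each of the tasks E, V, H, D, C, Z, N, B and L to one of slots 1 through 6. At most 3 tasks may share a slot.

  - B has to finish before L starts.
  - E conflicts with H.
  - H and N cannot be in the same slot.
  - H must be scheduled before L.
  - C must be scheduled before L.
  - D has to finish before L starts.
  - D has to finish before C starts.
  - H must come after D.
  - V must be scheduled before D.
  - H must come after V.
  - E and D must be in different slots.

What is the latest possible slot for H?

Precedence pushes H to at least 3; downstream work caps H at 5.
H at 5 is achievable: Z -> 2; B -> 1; L -> 6; D -> 2; E -> 1; H -> 5; C -> 3; V -> 1; N -> 2.

5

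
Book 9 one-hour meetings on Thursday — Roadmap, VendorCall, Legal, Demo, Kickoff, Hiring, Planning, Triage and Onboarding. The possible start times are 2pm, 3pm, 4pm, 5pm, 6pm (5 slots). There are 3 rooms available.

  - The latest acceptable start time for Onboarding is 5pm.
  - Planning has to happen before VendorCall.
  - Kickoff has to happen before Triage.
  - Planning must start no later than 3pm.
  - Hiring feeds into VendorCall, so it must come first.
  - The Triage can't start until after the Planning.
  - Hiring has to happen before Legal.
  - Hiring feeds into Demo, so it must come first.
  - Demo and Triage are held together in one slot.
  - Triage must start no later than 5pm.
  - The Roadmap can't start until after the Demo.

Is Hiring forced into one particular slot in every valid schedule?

Hiring can be 2pm (e.g. Legal=4pm; VendorCall=4pm; Planning=2pm; Hiring=2pm; Onboarding=3pm; Kickoff=2pm; Triage=3pm; Demo=3pm; Roadmap=4pm) or 3pm (e.g. Onboarding in 2pm, Planning in 2pm, Demo in 4pm, VendorCall in 4pm, Kickoff in 2pm, Legal in 5pm, Hiring in 3pm, Roadmap in 5pm, Triage in 4pm).

No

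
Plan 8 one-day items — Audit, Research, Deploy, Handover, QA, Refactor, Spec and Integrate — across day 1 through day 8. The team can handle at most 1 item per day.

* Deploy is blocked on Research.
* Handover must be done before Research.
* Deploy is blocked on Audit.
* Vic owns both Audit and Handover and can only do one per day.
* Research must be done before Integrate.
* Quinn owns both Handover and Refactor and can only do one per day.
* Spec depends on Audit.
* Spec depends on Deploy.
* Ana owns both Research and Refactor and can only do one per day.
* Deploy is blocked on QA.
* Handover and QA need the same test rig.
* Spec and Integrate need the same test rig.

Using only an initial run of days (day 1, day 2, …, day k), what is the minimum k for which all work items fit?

The precedence chain requires at least 4 distinct days.
With at most 1 per day and 8 work items, at least 8 days are needed.
8 works (last occupied day: day 8): for example Integrate -> day 7; Research -> day 2; Refactor -> day 8; Spec -> day 6; QA -> day 4; Deploy -> day 5; Handover -> day 1; Audit -> day 3.

8 days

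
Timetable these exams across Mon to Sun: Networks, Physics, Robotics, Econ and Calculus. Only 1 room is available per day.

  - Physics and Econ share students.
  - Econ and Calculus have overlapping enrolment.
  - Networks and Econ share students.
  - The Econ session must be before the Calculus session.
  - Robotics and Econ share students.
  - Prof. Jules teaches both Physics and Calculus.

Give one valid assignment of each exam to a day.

Calculus=Tue, Networks=Wed, Robotics=Fri, Econ=Mon, Physics=Thu

Checking: Econ(Mon) before Calculus(Tue); Econ(Mon) != Calculus(Tue); Physics(Thu) != Calculus(Tue); Physics(Thu) != Econ(Mon); Networks(Wed) != Econ(Mon); Robotics(Fri) != Econ(Mon); max 1 per day (cap 1).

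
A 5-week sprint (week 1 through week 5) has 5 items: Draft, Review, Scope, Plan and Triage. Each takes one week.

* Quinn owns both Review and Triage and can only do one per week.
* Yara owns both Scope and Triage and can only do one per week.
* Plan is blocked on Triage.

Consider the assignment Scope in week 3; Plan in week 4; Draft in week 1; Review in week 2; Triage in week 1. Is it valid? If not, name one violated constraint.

Quinn owns both Review and Triage and can only do one per week — holds.
Plan is blocked on Triage — holds.
Yara owns both Scope and Triage and can only do one per week — holds.

Valid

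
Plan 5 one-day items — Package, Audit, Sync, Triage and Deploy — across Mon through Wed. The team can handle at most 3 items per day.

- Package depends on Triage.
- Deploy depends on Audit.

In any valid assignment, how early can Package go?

Precedence pushes Package to at least Tue.
Package at Tue is achievable: Sync in Mon, Triage in Mon, Package in Tue, Audit in Mon, Deploy in Tue.

Tue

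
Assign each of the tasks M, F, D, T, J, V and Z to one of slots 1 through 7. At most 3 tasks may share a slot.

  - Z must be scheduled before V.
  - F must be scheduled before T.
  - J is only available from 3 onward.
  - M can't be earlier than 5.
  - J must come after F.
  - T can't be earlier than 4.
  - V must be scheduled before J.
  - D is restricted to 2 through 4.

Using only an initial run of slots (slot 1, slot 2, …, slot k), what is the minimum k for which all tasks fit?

5 slots

The precedence chain requires at least 3 distinct slots.
With at most 3 per slot and 7 tasks, at least 3 slots are needed.
M can't be placed before 5, so the schedule must run through at least slot 5.
5 works (last occupied slot: 5): for example J=3, V=2, D=2, T=4, M=5, Z=1, F=1.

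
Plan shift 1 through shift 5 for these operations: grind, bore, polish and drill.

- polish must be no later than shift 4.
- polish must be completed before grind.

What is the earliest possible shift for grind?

Precedence pushes grind to at least shift 2.
grind at shift 2 is achievable: grind -> shift 2, polish -> shift 1, drill -> shift 1, bore -> shift 1.

shift 2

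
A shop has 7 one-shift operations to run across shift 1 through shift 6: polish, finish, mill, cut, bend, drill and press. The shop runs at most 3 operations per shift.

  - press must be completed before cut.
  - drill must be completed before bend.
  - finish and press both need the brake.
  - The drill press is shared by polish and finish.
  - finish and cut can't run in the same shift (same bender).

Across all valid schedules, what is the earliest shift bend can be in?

Precedence pushes bend to at least shift 2.
bend at shift 2 is achievable: mill in shift 2, press in shift 1, cut in shift 2, drill in shift 1, finish in shift 3, polish in shift 1, bend in shift 2.

shift 2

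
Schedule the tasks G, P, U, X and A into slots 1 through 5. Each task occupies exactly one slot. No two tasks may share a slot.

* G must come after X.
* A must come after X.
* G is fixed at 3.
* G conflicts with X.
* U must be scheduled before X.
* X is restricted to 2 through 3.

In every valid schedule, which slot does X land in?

X's window is 2–3.
G is fixed at 3, and X can't share a slot with G.
So X must be 2.

2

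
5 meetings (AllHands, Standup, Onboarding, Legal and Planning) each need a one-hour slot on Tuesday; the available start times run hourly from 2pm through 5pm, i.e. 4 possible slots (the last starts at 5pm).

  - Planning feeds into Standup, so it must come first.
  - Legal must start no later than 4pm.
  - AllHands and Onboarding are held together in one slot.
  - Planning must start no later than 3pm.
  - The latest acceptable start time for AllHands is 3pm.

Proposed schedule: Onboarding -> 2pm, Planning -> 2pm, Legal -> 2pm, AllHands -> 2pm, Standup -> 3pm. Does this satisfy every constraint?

Valid

Legal must start no later than 4pm — holds.
Planning feeds into Standup, so it must come first — holds.
AllHands and Onboarding are held together in one slot — holds.
The latest acceptable start time for AllHands is 3pm — holds.
Planning must start no later than 3pm — holds.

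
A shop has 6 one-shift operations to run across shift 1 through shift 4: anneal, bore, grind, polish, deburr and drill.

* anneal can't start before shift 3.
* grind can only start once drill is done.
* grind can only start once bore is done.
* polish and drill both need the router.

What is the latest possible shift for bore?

Downstream work caps bore at shift 3.
bore at shift 3 is achievable: drill=shift 1, deburr=shift 1, bore=shift 3, polish=shift 2, anneal=shift 3, grind=shift 4.

shift 3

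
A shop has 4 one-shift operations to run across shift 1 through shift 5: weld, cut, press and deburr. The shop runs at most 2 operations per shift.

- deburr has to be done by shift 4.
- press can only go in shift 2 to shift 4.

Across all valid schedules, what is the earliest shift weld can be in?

weld at shift 1 is achievable: weld in shift 1; cut in shift 2; press in shift 2; deburr in shift 1.

shift 1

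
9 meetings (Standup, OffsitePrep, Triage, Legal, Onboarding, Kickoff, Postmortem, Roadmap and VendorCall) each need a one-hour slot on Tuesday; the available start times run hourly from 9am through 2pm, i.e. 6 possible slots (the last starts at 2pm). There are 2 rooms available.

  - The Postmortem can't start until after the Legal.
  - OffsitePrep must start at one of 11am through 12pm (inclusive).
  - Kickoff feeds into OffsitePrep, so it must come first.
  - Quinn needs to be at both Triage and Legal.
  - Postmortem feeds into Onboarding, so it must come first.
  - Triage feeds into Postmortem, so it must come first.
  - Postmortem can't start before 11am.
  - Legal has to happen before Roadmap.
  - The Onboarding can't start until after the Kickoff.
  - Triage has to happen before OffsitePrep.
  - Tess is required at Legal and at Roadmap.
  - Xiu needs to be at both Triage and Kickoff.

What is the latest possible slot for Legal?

12pm

Downstream work caps Legal at 12pm.
Legal at 12pm is achievable: Legal -> 12pm; Kickoff -> 10am; Roadmap -> 1pm; OffsitePrep -> 11am; VendorCall -> 10am; Standup -> 9am; Onboarding -> 2pm; Triage -> 9am; Postmortem -> 1pm.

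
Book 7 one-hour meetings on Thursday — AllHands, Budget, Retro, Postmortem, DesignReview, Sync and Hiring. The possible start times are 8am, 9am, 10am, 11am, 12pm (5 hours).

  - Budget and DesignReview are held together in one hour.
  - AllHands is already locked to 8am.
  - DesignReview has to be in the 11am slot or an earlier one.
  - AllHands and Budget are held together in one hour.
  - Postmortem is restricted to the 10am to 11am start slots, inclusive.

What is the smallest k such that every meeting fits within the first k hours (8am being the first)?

Postmortem can't be placed before 10am — that is hour 3 counting from 8am — so the schedule must run through at least 3 hours.
3 works (last occupied hour: 10am): for example Postmortem in 10am, Retro in 8am, Hiring in 8am, Budget in 8am, DesignReview in 8am, Sync in 8am, AllHands in 8am.

3 hours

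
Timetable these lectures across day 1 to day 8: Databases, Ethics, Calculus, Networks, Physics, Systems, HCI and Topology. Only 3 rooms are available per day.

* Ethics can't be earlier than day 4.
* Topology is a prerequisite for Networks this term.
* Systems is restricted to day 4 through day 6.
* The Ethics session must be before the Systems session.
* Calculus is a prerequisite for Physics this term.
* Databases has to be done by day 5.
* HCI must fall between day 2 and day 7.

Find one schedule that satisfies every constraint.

Physics=day 2; Calculus=day 1; Systems=day 5; Databases=day 1; HCI=day 2; Topology=day 1; Ethics=day 4; Networks=day 2

Checking: Topology(day 1) before Networks(day 2); Ethics(day 4) before Systems(day 5); Calculus(day 1) before Physics(day 2); HCI=day 2 in [day 2,day 7]; Ethics=day 4 in [day 4,day 8]; Systems=day 5 in [day 4,day 6]; Databases=day 1 in [day 1,day 5]; max 3 per day (cap 3).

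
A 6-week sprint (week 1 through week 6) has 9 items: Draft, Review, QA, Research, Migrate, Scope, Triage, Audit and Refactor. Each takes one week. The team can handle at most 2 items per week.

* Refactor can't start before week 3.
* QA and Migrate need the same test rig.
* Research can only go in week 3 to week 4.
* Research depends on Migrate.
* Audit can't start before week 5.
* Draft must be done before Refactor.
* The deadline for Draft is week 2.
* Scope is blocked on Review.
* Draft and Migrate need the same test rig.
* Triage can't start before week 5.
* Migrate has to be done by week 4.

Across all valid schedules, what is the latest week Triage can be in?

week 6

Triage is available from week 5.
Triage at week 6 is achievable: Triage=week 6; Migrate=week 2; Draft=week 1; Review=week 1; QA=week 4; Scope=week 2; Refactor=week 3; Research=week 3; Audit=week 5.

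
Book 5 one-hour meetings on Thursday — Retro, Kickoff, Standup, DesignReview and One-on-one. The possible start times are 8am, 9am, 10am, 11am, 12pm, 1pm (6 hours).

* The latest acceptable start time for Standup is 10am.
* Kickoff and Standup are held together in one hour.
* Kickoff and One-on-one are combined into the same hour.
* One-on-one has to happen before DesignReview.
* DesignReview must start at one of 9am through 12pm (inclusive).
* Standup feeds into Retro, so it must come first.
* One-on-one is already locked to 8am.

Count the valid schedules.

Splitting on Retro: it can be 9am (4), 10am (4), 11am (4), 12pm (4), 1pm (4). Listing each branch's schedules as (Kickoff, Standup, DesignReview, One-on-one):
Retro=9am: (8am,8am,9am,8am) (8am,8am,10am,8am) (8am,8am,11am,8am) (8am,8am,12pm,8am) — 4.
Retro=10am: (8am,8am,9am,8am) (8am,8am,10am,8am) (8am,8am,11am,8am) (8am,8am,12pm,8am) — 4.
Retro=11am: (8am,8am,9am,8am) (8am,8am,10am,8am) (8am,8am,11am,8am) (8am,8am,12pm,8am) — 4.
Retro=12pm: (8am,8am,9am,8am) (8am,8am,10am,8am) (8am,8am,11am,8am) (8am,8am,12pm,8am) — 4.
Retro=1pm: (8am,8am,9am,8am) (8am,8am,10am,8am) (8am,8am,11am,8am) (8am,8am,12pm,8am) — 4.
Summing: 4 + 4 + 4 + 4 + 4 = 20.

20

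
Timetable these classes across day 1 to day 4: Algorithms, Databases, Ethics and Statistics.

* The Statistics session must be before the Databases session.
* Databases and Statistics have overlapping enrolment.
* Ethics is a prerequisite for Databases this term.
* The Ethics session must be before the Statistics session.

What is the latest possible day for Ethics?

Downstream work caps Ethics at day 2.
Ethics at day 2 is achievable: Statistics=day 3; Ethics=day 2; Algorithms=day 1; Databases=day 4.

day 2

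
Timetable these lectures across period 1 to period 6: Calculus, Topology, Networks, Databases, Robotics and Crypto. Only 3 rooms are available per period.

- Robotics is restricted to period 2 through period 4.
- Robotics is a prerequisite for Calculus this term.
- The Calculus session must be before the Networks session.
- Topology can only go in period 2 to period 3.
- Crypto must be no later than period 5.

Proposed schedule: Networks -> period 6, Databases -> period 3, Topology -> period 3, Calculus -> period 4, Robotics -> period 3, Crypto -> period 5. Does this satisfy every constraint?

Valid

Crypto must be no later than period 5 — holds.
Robotics is restricted to period 2 through period 4 — holds.
Robotics is a prerequisite for Calculus this term — holds.
Topology can only go in period 2 to period 3 — holds.
The Calculus session must be before the Networks session — holds.
Only 3 rooms are available per period — holds.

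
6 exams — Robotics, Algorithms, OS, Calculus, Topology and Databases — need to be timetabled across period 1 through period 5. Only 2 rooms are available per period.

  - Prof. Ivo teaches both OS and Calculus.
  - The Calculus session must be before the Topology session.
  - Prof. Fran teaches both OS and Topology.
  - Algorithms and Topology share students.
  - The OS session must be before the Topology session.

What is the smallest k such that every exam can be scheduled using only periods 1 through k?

The precedence chain requires at least 2 distinct periods.
With at most 2 per period and 6 exams, at least 3 periods are needed.
3 works (last occupied period: period 3): for example Databases -> period 3; Calculus -> period 2; Algorithms -> period 2; Topology -> period 3; Robotics -> period 1; OS -> period 1.

3 periods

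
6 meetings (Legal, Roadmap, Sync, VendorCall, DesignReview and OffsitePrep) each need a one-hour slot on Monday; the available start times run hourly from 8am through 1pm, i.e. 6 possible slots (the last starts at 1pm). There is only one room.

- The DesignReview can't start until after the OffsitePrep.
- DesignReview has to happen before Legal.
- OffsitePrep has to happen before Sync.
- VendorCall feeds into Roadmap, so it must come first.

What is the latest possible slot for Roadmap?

Precedence pushes Roadmap to at least 9am.
Roadmap at 1pm is achievable: VendorCall=12pm, Sync=11am, Roadmap=1pm, OffsitePrep=8am, DesignReview=9am, Legal=10am.

1pm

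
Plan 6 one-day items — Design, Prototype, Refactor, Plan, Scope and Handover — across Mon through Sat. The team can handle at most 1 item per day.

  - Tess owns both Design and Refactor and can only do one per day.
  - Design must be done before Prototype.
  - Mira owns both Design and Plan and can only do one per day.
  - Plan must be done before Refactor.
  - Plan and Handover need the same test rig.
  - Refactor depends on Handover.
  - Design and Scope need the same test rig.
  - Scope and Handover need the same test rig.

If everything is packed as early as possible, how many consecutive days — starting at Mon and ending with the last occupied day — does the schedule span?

The precedence chain requires at least 2 distinct days.
With at most 1 per day and 6 work items, at least 6 days are needed.
6 works (last occupied day: Sat): for example Refactor -> Wed, Handover -> Tue, Plan -> Mon, Design -> Thu, Scope -> Sat, Prototype -> Fri.

6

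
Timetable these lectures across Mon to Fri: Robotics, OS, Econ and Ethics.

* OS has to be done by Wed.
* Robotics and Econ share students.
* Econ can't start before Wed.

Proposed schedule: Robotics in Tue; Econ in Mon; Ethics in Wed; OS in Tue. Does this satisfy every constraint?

OS has to be done by Wed — holds.
Econ can't start before Wed — violated.
Robotics and Econ share students — holds.

Invalid. Econ can't start before Wed.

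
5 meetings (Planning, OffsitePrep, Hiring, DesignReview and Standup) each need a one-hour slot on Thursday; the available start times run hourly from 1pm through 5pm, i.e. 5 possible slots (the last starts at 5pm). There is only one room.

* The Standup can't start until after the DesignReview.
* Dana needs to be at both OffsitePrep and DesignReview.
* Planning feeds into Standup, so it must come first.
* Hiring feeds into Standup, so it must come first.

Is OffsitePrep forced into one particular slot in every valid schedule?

No

OffsitePrep can be 1pm (e.g. OffsitePrep in 1pm, Hiring in 3pm, Standup in 5pm, Planning in 2pm, DesignReview in 4pm) or 2pm (e.g. DesignReview=4pm; Hiring=3pm; Standup=5pm; Planning=1pm; OffsitePrep=2pm).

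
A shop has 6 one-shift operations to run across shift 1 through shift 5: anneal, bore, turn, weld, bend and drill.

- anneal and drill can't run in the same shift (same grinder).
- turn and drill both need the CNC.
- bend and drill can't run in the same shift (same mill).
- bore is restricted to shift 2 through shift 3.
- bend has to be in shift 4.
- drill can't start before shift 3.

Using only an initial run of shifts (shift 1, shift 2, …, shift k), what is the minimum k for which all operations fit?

4 shifts

bend can't be placed before shift 4, so the schedule must run through at least shift 4.
4 works (last occupied shift: shift 4): for example turn in shift 1; bore in shift 2; bend in shift 4; anneal in shift 1; drill in shift 3; weld in shift 1.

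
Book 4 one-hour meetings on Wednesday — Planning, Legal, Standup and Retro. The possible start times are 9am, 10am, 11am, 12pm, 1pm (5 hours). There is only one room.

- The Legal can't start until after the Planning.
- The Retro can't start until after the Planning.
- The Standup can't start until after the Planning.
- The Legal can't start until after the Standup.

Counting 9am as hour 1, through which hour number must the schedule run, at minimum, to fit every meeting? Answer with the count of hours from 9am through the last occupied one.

4 hours

The precedence chain requires at least 3 distinct hours.
With at most 1 per hour and 4 meetings, at least 4 hours are needed.
4 works (last occupied hour: 12pm): for example Legal=11am; Retro=12pm; Planning=9am; Standup=10am.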